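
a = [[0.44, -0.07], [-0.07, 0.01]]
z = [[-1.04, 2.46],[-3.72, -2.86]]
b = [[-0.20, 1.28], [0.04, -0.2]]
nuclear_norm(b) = 1.32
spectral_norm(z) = 4.76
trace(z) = -3.90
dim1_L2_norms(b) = [1.3, 0.2]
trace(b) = -0.40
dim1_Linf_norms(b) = [1.28, 0.2]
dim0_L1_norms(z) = [4.76, 5.32]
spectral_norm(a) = 0.45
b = a @ z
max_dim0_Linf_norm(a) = 0.44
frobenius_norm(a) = 0.45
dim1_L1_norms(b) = [1.48, 0.24]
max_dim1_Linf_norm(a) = 0.44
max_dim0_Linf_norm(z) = 3.72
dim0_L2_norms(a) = [0.45, 0.07]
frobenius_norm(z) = 5.40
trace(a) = 0.45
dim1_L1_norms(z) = [3.5, 6.58]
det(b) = -0.01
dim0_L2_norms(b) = [0.2, 1.3]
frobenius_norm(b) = 1.31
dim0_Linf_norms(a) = [0.44, 0.07]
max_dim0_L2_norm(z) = 3.86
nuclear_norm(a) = 0.45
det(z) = 12.13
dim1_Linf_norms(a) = [0.44, 0.07]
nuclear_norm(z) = 7.31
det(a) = -0.00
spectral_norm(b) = 1.31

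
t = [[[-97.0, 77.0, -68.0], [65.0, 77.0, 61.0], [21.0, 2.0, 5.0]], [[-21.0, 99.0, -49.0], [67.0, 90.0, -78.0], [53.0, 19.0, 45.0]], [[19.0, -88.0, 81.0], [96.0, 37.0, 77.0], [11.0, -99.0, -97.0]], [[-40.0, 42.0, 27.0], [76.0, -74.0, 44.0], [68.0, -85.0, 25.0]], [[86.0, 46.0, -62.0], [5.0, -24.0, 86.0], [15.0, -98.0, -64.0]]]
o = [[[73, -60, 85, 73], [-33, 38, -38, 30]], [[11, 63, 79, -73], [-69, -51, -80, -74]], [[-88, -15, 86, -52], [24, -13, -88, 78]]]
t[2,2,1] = -99.0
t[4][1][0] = 5.0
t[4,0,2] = -62.0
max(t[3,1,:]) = 76.0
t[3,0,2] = 27.0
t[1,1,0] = 67.0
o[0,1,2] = -38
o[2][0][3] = -52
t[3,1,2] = 44.0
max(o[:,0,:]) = 86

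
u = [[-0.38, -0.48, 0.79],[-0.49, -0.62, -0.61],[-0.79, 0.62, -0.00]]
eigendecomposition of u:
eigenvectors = [[-0.00+0.56j, -0.00-0.56j, -0.61+0.00j], [(-0-0.43j), (-0+0.43j), (-0.79+0j)], [(-0.71+0j), -0.71-0.00j, 0j]]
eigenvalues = [(-0+1j), (-0-1j), (-1+0j)]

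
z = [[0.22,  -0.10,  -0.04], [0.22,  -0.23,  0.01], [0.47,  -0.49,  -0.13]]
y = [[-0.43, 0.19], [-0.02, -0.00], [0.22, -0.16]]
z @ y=[[-0.1, 0.05], [-0.09, 0.04], [-0.22, 0.11]]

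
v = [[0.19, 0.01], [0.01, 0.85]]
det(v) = 0.16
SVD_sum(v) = [[0.0,0.01], [0.01,0.85]] + [[0.19, -0.0], [-0.00, 0.0]]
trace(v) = 1.04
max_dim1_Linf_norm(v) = 0.85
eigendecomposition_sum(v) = [[0.19, -0.0], [-0.00, 0.0]] + [[0.00, 0.01], [0.01, 0.85]]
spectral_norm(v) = 0.85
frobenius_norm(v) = 0.87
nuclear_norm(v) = 1.04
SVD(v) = [[0.02,1.00],[1.00,-0.02]] @ diag([0.8501514803843836, 0.1898485196156164]) @ [[0.02, 1.00], [1.00, -0.02]]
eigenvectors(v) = [[-1.0,-0.02],[0.02,-1.00]]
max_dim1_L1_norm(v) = 0.86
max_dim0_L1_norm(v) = 0.86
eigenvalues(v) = [0.19, 0.85]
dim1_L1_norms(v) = [0.2, 0.86]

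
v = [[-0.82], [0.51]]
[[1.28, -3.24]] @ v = [[-2.70]]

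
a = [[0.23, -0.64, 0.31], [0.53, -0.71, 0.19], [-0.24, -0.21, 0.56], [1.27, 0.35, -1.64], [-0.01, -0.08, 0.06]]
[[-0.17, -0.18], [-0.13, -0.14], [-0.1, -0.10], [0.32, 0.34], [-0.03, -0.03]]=a @ [[0.24, 0.25],[0.38, 0.4],[0.07, 0.07]]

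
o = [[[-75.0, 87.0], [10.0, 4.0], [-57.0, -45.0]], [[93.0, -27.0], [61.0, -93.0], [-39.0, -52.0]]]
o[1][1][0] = 61.0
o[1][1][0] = 61.0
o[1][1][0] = 61.0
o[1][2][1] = -52.0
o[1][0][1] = -27.0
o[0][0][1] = 87.0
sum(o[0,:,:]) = -76.0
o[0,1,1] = 4.0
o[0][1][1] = 4.0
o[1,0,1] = -27.0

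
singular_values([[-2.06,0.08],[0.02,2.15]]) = [2.16, 2.05]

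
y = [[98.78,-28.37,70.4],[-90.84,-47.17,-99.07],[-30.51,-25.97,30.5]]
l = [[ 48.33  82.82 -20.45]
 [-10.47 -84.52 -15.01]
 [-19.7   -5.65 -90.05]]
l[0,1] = 82.82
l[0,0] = 48.33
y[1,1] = -47.17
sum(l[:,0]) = 18.16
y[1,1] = -47.17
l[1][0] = -10.47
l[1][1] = -84.52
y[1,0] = -90.84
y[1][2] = -99.07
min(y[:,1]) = -47.17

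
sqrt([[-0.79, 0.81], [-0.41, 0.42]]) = [[1.27j, -1.27j], [0.00+0.64j, 0.00-0.63j]]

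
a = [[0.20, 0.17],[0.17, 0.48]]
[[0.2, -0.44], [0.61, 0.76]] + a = [[0.4, -0.27], [0.78, 1.24]]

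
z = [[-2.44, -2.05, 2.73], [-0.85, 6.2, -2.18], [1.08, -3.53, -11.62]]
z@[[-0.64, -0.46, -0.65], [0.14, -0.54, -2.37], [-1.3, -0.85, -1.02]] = [[-2.27, -0.09, 3.66],  [4.25, -1.1, -11.92],  [13.92, 11.29, 19.52]]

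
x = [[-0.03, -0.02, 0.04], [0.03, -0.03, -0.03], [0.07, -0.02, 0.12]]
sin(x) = [[-0.03, -0.02, 0.04], [0.03, -0.03, -0.03], [0.07, -0.02, 0.12]]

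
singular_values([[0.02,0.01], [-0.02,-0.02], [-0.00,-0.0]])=[0.04, 0.01]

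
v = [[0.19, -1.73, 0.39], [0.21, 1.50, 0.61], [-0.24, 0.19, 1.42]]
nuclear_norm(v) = 4.24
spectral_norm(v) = 2.32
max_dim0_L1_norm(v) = 3.42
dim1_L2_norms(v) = [1.78, 1.63, 1.45]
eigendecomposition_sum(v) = [[0.07+0.53j,(-0.52+0.81j),0.66-0.42j], [0.13-0.13j,0.33-0.02j,-0.25-0.10j], [-0.10+0.12j,-0.27+0.06j,(0.22+0.05j)]] + [[(0.07-0.53j), -0.52-0.81j, (0.66+0.42j)], [0.13+0.13j, (0.33+0.02j), (-0.25+0.1j)], [(-0.1-0.12j), -0.27-0.06j, 0.22-0.05j]] + [[0.04+0.00j,-0.70+0.00j,(-0.92+0j)],[-0.05-0.00j,0.84-0.00j,1.11-0.00j],[-0.05-0.00j,0.74-0.00j,(0.98-0j)]]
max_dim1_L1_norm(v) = 2.32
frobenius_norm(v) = 2.82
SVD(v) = [[0.71, 0.44, -0.56], [-0.68, 0.2, -0.70], [-0.19, 0.88, 0.44]] @ diag([2.3178112498951955, 1.5670025683304716, 0.36007493762407106]) @ [[0.02, -0.98, -0.18], [-0.05, -0.18, 0.98], [-1.0, -0.01, -0.06]]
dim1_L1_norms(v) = [2.31, 2.32, 1.85]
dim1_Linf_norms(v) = [1.73, 1.5, 1.42]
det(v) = 1.31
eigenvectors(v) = [[0.91+0.00j, 0.91-0.00j, (-0.53+0j)], [(-0.19-0.25j), -0.19+0.25j, (0.64+0j)], [(0.19+0.19j), (0.19-0.19j), 0.56+0.00j]]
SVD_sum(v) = [[0.03,-1.61,-0.29], [-0.03,1.56,0.28], [-0.01,0.44,0.08]] + [[-0.04, -0.12, 0.67],[-0.02, -0.06, 0.31],[-0.07, -0.25, 1.35]] + [[0.20, 0.00, 0.01], [0.25, 0.0, 0.01], [-0.16, -0.0, -0.01]]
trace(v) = 3.11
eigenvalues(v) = [(0.62+0.56j), (0.62-0.56j), (1.86+0j)]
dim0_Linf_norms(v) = [0.24, 1.73, 1.42]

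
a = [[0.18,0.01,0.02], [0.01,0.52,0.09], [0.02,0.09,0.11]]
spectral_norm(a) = 0.54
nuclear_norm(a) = 0.81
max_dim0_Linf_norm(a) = 0.52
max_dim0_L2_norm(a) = 0.53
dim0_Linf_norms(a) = [0.18, 0.52, 0.11]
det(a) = 0.01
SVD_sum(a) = [[0.00, 0.02, 0.00],[0.02, 0.52, 0.11],[0.00, 0.11, 0.02]] + [[0.18, -0.01, 0.03], [-0.01, 0.0, -0.0], [0.03, -0.00, 0.01]] + [[0.0, 0.00, -0.02], [0.00, 0.0, -0.02], [-0.02, -0.02, 0.08]]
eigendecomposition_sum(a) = [[0.18, -0.01, 0.03], [-0.01, 0.00, -0.0], [0.03, -0.0, 0.01]] + [[0.0, 0.00, -0.02], [0.0, 0.00, -0.02], [-0.02, -0.02, 0.08]] + [[0.0, 0.02, 0.0], [0.02, 0.52, 0.11], [0.0, 0.11, 0.02]]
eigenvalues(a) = [0.18, 0.09, 0.54]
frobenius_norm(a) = 0.58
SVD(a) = [[-0.04, 0.98, -0.19], [-0.98, -0.08, -0.20], [-0.21, 0.18, 0.96]] @ diag([0.5394242697774715, 0.182805463337155, 0.08777026688537343]) @ [[-0.04, -0.98, -0.21], [0.98, -0.08, 0.18], [-0.19, -0.2, 0.96]]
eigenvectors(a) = [[0.98, 0.19, -0.04],[-0.08, 0.2, -0.98],[0.18, -0.96, -0.21]]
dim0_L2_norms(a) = [0.18, 0.53, 0.14]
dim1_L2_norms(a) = [0.18, 0.53, 0.14]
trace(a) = 0.81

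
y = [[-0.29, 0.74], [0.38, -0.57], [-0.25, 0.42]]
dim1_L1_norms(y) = [1.03, 0.95, 0.67]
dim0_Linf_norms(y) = [0.38, 0.74]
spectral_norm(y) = 1.15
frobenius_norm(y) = 1.16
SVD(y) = [[-0.69, -0.72],[0.59, -0.65],[-0.42, 0.25]] @ diag([1.151756211896931, 0.11557520649703394]) @ [[0.46, -0.89], [-0.89, -0.46]]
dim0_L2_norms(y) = [0.54, 1.02]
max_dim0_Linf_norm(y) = 0.74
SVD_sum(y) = [[-0.36, 0.70], [0.31, -0.6], [-0.22, 0.43]] + [[0.07, 0.04], [0.07, 0.03], [-0.03, -0.01]]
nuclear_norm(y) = 1.27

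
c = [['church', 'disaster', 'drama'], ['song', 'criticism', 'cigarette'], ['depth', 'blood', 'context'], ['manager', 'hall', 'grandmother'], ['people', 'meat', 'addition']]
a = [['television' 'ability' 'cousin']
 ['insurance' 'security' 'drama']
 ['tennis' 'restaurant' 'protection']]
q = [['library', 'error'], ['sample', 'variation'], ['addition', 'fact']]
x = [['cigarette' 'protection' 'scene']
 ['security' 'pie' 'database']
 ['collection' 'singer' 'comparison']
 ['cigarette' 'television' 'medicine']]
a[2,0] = 'tennis'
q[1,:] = ['sample', 'variation']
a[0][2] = 'cousin'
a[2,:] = ['tennis', 'restaurant', 'protection']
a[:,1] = ['ability', 'security', 'restaurant']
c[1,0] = 'song'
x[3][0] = 'cigarette'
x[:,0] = ['cigarette', 'security', 'collection', 'cigarette']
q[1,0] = 'sample'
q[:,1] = ['error', 'variation', 'fact']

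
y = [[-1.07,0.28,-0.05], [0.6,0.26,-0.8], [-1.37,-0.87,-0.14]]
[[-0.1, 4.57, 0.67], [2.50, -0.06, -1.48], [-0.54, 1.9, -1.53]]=y@ [[0.35, -3.34, -0.26], [0.50, 3.3, 1.81], [-2.70, -1.36, 2.24]]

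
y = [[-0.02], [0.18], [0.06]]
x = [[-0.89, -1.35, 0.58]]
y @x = [[0.02,0.03,-0.01], [-0.16,-0.24,0.1], [-0.05,-0.08,0.03]]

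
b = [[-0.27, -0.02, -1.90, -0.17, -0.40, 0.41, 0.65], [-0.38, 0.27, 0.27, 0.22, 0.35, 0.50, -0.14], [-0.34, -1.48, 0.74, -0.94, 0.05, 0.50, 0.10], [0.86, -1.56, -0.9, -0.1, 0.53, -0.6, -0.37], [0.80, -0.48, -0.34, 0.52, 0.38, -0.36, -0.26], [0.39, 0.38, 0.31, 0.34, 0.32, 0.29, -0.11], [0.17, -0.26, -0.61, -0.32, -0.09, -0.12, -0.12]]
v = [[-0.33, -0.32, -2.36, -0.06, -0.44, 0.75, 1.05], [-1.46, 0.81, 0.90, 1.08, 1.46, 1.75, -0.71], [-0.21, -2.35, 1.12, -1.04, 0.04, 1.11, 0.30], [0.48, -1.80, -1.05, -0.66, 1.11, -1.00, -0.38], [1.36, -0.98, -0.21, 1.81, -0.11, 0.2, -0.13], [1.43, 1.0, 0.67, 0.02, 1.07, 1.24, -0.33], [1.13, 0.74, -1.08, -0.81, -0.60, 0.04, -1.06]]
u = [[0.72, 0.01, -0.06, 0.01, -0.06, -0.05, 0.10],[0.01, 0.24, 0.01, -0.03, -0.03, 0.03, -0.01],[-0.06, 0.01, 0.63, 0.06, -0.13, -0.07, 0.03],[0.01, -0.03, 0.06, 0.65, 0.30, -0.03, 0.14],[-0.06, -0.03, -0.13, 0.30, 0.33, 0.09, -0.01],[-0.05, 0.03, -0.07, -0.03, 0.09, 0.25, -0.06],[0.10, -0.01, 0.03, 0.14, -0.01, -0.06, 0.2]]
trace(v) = 1.01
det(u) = 0.00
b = u @ v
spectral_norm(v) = 4.04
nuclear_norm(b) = 8.51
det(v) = -477.97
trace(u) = 3.02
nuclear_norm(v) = 18.10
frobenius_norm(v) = 7.23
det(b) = -0.12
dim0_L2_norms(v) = [2.77, 3.47, 3.22, 2.57, 2.25, 2.73, 1.76]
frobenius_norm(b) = 4.11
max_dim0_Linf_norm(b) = 1.9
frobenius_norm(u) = 1.40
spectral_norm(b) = 2.66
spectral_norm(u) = 0.85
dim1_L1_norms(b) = [3.82, 2.13, 4.15, 4.92, 3.14, 2.14, 1.69]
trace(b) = 1.19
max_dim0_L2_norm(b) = 2.37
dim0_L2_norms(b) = [1.38, 2.27, 2.37, 1.21, 0.91, 1.12, 0.83]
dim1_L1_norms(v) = [5.31, 8.17, 6.17, 6.48, 4.8, 5.76, 5.46]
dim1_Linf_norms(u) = [0.72, 0.24, 0.63, 0.65, 0.33, 0.25, 0.2]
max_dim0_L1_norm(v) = 8.0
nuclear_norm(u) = 3.02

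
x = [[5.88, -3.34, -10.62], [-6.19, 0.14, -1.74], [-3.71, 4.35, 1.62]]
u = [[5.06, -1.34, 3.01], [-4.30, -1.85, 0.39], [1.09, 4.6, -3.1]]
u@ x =[[26.88, -3.99, -46.53], [-15.28, 15.80, 49.52], [-10.56, -16.48, -24.60]]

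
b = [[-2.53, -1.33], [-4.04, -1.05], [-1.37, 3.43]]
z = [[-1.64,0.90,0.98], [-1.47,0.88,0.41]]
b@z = [[6.10, -3.45, -3.02], [8.17, -4.56, -4.39], [-2.8, 1.79, 0.06]]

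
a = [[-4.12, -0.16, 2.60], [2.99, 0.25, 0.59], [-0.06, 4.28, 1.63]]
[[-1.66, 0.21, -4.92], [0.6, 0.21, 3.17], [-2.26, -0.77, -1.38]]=a @ [[0.28, 0.06, 1.11], [-0.44, -0.24, -0.25], [-0.22, 0.16, -0.15]]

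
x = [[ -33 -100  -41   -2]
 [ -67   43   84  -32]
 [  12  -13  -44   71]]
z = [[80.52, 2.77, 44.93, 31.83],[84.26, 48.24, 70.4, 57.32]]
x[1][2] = 84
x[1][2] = 84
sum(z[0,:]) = 160.05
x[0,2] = -41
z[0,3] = 31.83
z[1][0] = 84.26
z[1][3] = 57.32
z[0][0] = 80.52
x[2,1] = -13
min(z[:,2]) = 44.93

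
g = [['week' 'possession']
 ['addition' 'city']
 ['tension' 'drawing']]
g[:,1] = ['possession', 'city', 'drawing']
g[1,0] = 'addition'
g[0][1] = 'possession'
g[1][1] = 'city'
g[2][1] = 'drawing'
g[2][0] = 'tension'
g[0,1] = 'possession'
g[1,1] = 'city'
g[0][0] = 'week'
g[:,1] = ['possession', 'city', 'drawing']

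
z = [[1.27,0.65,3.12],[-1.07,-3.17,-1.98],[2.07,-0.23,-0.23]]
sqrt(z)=[[(1.12+0.5j), 0.08-0.20j, 1.01-0.87j], [-0.42+0.29j, (-0.03+1.77j), (-0.38+0.58j)], [(0.73-0.57j), (0.05+0.08j), (0.66+0.92j)]]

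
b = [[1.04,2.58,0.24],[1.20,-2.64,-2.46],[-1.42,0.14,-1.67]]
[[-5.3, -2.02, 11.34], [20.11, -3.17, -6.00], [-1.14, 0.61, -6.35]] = b @ [[3.76, -1.47, 3.51], [-3.31, -0.27, 2.88], [-2.79, 0.86, 1.06]]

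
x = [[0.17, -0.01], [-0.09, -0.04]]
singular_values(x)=[0.19, 0.04]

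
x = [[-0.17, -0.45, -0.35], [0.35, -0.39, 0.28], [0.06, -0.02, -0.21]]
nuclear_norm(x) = 1.37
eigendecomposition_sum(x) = [[-0.09+0.23j, (-0.2-0.17j), (-0.31+0.1j)],[0.17+0.11j, -0.18+0.13j, 0.03+0.26j],[0.03+0.02j, (-0.03+0.02j), 0.01+0.05j]] + [[(-0.09-0.23j), (-0.2+0.17j), -0.31-0.10j], [0.17-0.11j, (-0.18-0.13j), (0.03-0.26j)], [(0.03-0.02j), (-0.03-0.02j), (0.01-0.05j)]] + [[0.00+0.00j, -0.05-0.00j, (0.26+0j)], [0.00+0.00j, (-0.04-0j), 0.23+0.00j], [(-0-0j), (0.04+0j), (-0.22-0j)]]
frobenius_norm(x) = 0.87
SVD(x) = [[0.86, -0.45, -0.22], [0.48, 0.87, 0.1], [0.15, -0.19, 0.97]] @ diag([0.6133349138727835, 0.5919083551297487, 0.16871509284074404]) @ [[0.05,-0.94,-0.32], [0.62,-0.22,0.75], [0.78,0.24,-0.58]]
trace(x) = -0.77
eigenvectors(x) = [[-0.77+0.00j, (-0.77-0j), (-0.64+0j)], [-0.13+0.62j, -0.13-0.62j, -0.55+0.00j], [(-0.02+0.11j), (-0.02-0.11j), 0.54+0.00j]]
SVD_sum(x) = [[0.03,-0.5,-0.17], [0.01,-0.28,-0.10], [0.0,-0.08,-0.03]] + [[-0.17,0.06,-0.20], [0.32,-0.12,0.39], [-0.07,0.03,-0.09]] + [[-0.03, -0.01, 0.02],[0.01, 0.00, -0.01],[0.13, 0.04, -0.09]]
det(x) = -0.06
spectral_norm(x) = 0.61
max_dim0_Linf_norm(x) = 0.45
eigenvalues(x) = [(-0.25+0.41j), (-0.25-0.41j), (-0.26+0j)]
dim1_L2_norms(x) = [0.59, 0.59, 0.22]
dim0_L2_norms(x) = [0.39, 0.6, 0.49]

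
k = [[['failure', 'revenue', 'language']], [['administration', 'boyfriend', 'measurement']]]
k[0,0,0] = 'failure'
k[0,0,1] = 'revenue'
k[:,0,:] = [['failure', 'revenue', 'language'], ['administration', 'boyfriend', 'measurement']]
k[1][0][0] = 'administration'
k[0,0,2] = 'language'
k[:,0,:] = [['failure', 'revenue', 'language'], ['administration', 'boyfriend', 'measurement']]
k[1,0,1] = 'boyfriend'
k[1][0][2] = 'measurement'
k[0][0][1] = 'revenue'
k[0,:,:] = [['failure', 'revenue', 'language']]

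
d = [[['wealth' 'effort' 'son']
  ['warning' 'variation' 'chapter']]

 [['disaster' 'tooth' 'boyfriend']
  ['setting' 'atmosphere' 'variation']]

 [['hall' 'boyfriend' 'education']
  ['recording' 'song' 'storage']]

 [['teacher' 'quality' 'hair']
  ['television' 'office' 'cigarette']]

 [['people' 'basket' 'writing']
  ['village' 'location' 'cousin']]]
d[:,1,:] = [['warning', 'variation', 'chapter'], ['setting', 'atmosphere', 'variation'], ['recording', 'song', 'storage'], ['television', 'office', 'cigarette'], ['village', 'location', 'cousin']]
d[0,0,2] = 'son'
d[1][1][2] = 'variation'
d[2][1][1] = 'song'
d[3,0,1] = 'quality'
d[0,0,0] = 'wealth'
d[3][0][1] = 'quality'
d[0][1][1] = 'variation'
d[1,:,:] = [['disaster', 'tooth', 'boyfriend'], ['setting', 'atmosphere', 'variation']]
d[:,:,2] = [['son', 'chapter'], ['boyfriend', 'variation'], ['education', 'storage'], ['hair', 'cigarette'], ['writing', 'cousin']]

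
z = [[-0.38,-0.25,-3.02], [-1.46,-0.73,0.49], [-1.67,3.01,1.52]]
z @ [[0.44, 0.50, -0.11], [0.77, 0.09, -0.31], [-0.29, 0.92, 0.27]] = [[0.52, -2.99, -0.7], [-1.35, -0.34, 0.52], [1.14, 0.83, -0.34]]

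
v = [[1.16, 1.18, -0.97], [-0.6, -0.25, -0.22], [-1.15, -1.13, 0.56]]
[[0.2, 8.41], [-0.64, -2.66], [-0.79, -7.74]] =v @ [[-0.29, 4.0], [1.81, 2.15], [1.65, -1.27]]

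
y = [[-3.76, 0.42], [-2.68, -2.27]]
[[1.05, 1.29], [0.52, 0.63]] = y@ [[-0.27, -0.33], [0.09, 0.11]]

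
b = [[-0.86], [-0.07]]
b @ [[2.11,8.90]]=[[-1.81, -7.65], [-0.15, -0.62]]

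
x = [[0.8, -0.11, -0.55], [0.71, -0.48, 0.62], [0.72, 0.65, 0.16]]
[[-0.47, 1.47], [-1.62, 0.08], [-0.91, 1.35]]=x @ [[-1.25, 1.37], [0.23, 0.77], [-1.01, -0.84]]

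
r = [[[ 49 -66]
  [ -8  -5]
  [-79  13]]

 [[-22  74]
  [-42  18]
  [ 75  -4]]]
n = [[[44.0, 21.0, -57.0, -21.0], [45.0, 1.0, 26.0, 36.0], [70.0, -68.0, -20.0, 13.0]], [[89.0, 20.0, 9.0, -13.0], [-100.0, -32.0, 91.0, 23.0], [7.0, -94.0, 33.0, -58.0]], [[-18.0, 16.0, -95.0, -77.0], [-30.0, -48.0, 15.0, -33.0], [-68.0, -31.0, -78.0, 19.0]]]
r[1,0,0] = -22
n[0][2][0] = 70.0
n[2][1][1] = -48.0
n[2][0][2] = -95.0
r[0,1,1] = -5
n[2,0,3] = -77.0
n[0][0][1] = 21.0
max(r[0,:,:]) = 49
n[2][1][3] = -33.0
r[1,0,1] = 74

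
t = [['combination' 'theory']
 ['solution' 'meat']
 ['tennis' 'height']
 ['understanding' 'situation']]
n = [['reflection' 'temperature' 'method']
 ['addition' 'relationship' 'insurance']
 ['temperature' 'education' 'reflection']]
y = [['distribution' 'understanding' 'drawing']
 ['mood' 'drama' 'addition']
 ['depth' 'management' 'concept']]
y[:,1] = ['understanding', 'drama', 'management']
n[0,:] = ['reflection', 'temperature', 'method']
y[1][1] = 'drama'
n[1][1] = 'relationship'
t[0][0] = 'combination'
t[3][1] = 'situation'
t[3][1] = 'situation'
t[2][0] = 'tennis'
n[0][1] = 'temperature'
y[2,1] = 'management'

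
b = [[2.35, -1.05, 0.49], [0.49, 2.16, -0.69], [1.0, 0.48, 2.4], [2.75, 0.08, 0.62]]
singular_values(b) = [4.11, 2.45, 2.08]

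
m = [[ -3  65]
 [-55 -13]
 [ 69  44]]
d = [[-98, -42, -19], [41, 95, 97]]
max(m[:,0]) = 69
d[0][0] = -98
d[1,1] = 95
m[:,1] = [65, -13, 44]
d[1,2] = 97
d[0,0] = -98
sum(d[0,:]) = -159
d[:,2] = [-19, 97]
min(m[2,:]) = 44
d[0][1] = -42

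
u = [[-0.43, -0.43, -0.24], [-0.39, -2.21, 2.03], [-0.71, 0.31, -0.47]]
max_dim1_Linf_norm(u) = 2.21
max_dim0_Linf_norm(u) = 2.21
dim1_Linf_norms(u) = [0.43, 2.21, 0.71]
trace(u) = -3.11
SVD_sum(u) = [[-0.02, -0.15, 0.13],[-0.3, -2.22, 2.03],[0.05, 0.35, -0.32]] + [[-0.52, -0.12, -0.21], [-0.07, -0.02, -0.03], [-0.68, -0.16, -0.27]] + [[0.1, -0.16, -0.16],[-0.02, 0.03, 0.03],[-0.08, 0.12, 0.12]]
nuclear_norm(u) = 4.33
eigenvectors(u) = [[-0.5, 0.64, -0.20], [0.58, 0.61, -0.98], [0.64, 0.48, 0.08]]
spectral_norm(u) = 3.07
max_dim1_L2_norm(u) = 3.03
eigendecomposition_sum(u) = [[0.14, -0.04, -0.14], [-0.17, 0.05, 0.16], [-0.18, 0.05, 0.18]] + [[-0.66, 0.08, -0.59], [-0.63, 0.08, -0.56], [-0.49, 0.06, -0.44]] + [[0.08,  -0.47,  0.49], [0.4,  -2.34,  2.43], [-0.03,  0.2,  -0.20]]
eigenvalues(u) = [0.37, -1.02, -2.46]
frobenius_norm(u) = 3.23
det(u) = 0.93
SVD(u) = [[-0.06, 0.6, -0.8], [-0.99, 0.08, 0.14], [0.15, 0.79, 0.59]] @ diag([3.0677937172471834, 0.9442348397419771, 0.32040954392176374]) @ [[0.1,0.73,-0.67],[-0.91,-0.21,-0.37],[-0.41,0.64,0.64]]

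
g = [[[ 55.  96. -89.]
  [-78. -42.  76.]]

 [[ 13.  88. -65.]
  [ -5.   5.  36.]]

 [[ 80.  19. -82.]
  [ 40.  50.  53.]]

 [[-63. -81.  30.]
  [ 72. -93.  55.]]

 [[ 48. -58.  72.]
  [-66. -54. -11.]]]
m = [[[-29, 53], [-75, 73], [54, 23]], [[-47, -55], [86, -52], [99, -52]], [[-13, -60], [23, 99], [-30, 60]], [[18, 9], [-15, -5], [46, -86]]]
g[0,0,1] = 96.0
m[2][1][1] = 99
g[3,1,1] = -93.0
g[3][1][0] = 72.0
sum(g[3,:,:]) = -80.0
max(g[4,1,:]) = -11.0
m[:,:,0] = [[-29, -75, 54], [-47, 86, 99], [-13, 23, -30], [18, -15, 46]]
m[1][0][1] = -55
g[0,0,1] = 96.0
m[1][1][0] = 86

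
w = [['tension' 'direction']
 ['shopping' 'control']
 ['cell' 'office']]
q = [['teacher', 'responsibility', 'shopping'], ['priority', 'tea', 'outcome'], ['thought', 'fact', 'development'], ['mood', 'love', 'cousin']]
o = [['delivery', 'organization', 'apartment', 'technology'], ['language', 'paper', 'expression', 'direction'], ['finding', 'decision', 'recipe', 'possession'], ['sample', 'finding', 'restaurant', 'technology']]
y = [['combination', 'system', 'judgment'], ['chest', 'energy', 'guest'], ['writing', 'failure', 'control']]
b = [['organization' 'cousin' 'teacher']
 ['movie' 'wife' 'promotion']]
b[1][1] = 'wife'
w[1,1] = 'control'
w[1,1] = 'control'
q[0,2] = 'shopping'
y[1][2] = 'guest'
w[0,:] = ['tension', 'direction']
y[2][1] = 'failure'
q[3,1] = 'love'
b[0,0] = 'organization'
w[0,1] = 'direction'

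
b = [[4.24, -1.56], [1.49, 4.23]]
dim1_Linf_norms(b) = [4.24, 4.23]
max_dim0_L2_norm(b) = 4.51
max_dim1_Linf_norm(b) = 4.24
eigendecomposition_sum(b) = [[(2.12+0.76j),-0.78+2.17j], [0.74-2.07j,2.11+0.77j]] + [[2.12-0.76j, (-0.78-2.17j)], [0.74+2.07j, (2.11-0.77j)]]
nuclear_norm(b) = 9.00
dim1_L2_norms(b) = [4.52, 4.48]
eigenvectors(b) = [[(0.72+0j),(0.72-0j)], [0.00-0.70j,0.00+0.70j]]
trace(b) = 8.47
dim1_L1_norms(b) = [5.8, 5.72]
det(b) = 20.26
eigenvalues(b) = [(4.23+1.52j), (4.23-1.52j)]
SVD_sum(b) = [[2.45, -3.01], [-1.48, 1.81]] + [[1.79, 1.45], [2.97, 2.42]]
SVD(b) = [[-0.86,0.52], [0.52,0.86]] @ diag([4.5365607331732205, 4.465850055054564]) @ [[-0.63, 0.78], [0.78, 0.63]]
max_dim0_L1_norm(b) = 5.79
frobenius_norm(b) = 6.37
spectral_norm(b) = 4.54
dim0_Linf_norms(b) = [4.24, 4.23]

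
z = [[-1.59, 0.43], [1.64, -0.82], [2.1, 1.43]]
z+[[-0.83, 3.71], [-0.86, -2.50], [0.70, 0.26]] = [[-2.42,4.14], [0.78,-3.32], [2.80,1.69]]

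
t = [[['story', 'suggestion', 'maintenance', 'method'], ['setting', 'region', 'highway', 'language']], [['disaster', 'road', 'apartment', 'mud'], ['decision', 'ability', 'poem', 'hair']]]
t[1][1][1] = 'ability'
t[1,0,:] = ['disaster', 'road', 'apartment', 'mud']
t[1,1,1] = 'ability'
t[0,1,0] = 'setting'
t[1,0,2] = 'apartment'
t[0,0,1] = 'suggestion'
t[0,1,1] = 'region'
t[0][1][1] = 'region'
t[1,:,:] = [['disaster', 'road', 'apartment', 'mud'], ['decision', 'ability', 'poem', 'hair']]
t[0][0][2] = 'maintenance'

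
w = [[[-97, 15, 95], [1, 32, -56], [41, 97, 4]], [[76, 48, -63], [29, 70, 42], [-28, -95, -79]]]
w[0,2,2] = 4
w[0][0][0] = -97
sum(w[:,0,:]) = 74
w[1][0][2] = -63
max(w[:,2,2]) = 4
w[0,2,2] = 4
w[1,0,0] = 76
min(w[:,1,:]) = -56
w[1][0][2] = -63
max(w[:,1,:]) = 70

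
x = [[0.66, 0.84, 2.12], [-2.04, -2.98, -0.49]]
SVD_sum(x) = [[0.93, 1.33, 0.6],[-1.91, -2.74, -1.23]] + [[-0.27, -0.49, 1.52], [-0.13, -0.24, 0.74]]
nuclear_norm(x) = 5.76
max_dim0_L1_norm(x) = 3.82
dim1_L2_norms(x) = [2.37, 3.64]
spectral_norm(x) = 3.96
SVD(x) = [[-0.44, 0.90],[0.9, 0.44]] @ diag([3.9578769952200865, 1.8035824601907227]) @ [[-0.54, -0.77, -0.35], [-0.17, -0.31, 0.94]]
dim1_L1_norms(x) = [3.62, 5.51]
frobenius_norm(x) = 4.35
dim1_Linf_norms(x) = [2.12, 2.98]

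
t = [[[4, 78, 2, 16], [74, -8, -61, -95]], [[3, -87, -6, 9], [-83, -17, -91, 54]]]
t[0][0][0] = 4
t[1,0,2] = -6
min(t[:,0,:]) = -87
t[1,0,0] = 3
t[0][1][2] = -61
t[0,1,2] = -61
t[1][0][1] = -87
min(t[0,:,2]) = -61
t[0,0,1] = 78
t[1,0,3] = 9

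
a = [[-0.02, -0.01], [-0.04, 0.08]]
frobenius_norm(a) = 0.09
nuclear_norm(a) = 0.11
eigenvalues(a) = [-0.02, 0.08]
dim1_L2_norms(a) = [0.02, 0.09]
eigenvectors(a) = [[-0.93, 0.1], [-0.36, -1.00]]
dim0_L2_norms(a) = [0.04, 0.08]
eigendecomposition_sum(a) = [[-0.02,-0.00], [-0.01,-0.0]] + [[0.00,-0.01], [-0.03,0.08]]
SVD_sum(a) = [[0.00, -0.00], [-0.04, 0.08]] + [[-0.02,-0.01],[-0.00,-0.0]]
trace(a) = 0.06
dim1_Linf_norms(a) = [0.02, 0.08]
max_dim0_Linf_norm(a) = 0.08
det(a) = -0.00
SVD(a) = [[0.0, -1.00], [-1.0, -0.0]] @ diag([0.08944271909999159, 0.022360679774997897]) @ [[0.45, -0.89], [0.89, 0.45]]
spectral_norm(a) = 0.09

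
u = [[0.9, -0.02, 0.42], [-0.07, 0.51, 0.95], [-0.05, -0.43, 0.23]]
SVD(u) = [[-0.61, 0.79, -0.09], [-0.79, -0.61, 0.03], [-0.03, 0.09, 1.00]] @ diag([1.1901744237474747, 0.8621453501124388, 0.4845515827410602]) @ [[-0.41, -0.32, -0.85], [0.87, -0.42, -0.26], [-0.28, -0.85, 0.45]]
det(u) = 0.50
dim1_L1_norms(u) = [1.34, 1.53, 0.71]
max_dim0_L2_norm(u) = 1.06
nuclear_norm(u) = 2.54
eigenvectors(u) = [[0.99+0.00j, (-0.25+0.12j), (-0.25-0.12j)], [(-0.14+0j), (-0.8+0j), (-0.8-0j)], [(0.01+0j), (0.1-0.53j), (0.1+0.53j)]]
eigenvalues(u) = [(0.91+0j), (0.37+0.64j), (0.37-0.64j)]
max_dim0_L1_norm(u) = 1.6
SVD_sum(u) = [[0.3, 0.23, 0.62], [0.39, 0.30, 0.81], [0.02, 0.01, 0.03]] + [[0.59, -0.29, -0.18], [-0.45, 0.22, 0.14], [0.07, -0.03, -0.02]] + [[0.01, 0.04, -0.02], [-0.0, -0.01, 0.01], [-0.13, -0.41, 0.22]]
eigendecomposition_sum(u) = [[(0.87+0j), -0.25+0.00j, 0.19-0.00j], [-0.12+0.00j, 0.03+0.00j, -0.03+0.00j], [0.01+0.00j, (-0+0j), -0j]] + [[0.01+0.01j,(0.11+0.05j),0.11-0.15j], [0.03+0.04j,0.24+0.27j,0.49-0.27j], [-0.03+0.01j,(-0.21+0.12j),0.11+0.36j]] + [[(0.01-0.01j), 0.11-0.05j, 0.11+0.15j],[(0.03-0.04j), (0.24-0.27j), (0.49+0.27j)],[(-0.03-0.01j), -0.21-0.12j, (0.11-0.36j)]]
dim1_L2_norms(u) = [0.99, 1.08, 0.49]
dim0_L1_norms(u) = [1.02, 0.96, 1.6]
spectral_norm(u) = 1.19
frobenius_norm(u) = 1.55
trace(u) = 1.64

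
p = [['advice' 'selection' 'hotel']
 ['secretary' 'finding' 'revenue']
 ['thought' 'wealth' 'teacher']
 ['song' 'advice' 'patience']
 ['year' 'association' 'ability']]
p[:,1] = ['selection', 'finding', 'wealth', 'advice', 'association']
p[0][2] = 'hotel'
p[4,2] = 'ability'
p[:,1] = ['selection', 'finding', 'wealth', 'advice', 'association']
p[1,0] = 'secretary'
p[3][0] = 'song'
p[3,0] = 'song'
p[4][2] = 'ability'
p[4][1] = 'association'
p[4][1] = 'association'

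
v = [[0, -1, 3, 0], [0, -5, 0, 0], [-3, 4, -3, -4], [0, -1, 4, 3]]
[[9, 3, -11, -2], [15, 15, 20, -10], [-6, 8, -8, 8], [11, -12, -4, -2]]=v@[[-4, 0, -3, 0], [-3, -3, -4, 2], [2, 0, -5, 0], [0, -5, 4, 0]]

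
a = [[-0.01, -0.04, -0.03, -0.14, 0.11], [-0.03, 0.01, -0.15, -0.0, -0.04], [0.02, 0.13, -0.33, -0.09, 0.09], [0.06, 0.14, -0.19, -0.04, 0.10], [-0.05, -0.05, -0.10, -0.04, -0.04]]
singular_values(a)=[0.48, 0.18, 0.17, 0.0, 0.0]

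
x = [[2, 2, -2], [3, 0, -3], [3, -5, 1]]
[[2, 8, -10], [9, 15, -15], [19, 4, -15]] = x@[[3, 1, -5], [-2, -1, 0], [0, -4, 0]]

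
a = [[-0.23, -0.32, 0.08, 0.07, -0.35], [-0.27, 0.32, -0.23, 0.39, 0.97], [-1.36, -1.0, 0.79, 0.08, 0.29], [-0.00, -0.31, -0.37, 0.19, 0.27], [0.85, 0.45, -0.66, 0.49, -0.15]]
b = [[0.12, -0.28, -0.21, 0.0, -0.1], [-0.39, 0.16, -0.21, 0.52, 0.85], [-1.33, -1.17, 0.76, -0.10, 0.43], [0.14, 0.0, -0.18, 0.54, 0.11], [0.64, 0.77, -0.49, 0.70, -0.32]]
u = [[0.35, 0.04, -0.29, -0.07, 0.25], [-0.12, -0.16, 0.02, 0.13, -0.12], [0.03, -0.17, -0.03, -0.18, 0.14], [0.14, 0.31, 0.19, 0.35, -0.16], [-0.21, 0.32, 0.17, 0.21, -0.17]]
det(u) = -0.00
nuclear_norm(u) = 1.73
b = a + u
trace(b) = 1.26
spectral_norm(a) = 2.24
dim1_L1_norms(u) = [1.0, 0.55, 0.55, 1.15, 1.08]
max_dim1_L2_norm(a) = 1.89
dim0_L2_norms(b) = [1.54, 1.44, 0.97, 1.03, 1.02]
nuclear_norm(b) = 4.62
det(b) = 0.07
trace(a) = 0.92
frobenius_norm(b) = 2.73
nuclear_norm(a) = 4.59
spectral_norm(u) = 0.80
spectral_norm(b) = 2.35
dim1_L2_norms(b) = [0.38, 1.1, 1.98, 0.6, 1.35]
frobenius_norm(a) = 2.67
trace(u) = 0.34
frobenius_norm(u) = 0.99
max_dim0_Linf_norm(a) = 1.36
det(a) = 0.07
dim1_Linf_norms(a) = [0.35, 0.97, 1.36, 0.37, 0.85]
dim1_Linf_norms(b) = [0.28, 0.85, 1.33, 0.54, 0.77]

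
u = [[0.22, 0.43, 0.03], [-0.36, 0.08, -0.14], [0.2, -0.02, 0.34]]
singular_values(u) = [0.57, 0.43, 0.19]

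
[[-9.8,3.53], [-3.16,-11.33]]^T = [[-9.8, -3.16], [3.53, -11.33]]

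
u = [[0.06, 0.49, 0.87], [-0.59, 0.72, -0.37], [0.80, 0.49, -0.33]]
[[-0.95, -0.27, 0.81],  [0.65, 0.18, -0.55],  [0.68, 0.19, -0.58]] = u @ [[0.11, 0.03, -0.10], [0.33, 0.09, -0.28], [-1.29, -0.36, 1.1]]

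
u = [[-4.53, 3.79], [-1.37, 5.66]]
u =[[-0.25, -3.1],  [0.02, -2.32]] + [[-4.28, 6.89], [-1.39, 7.98]]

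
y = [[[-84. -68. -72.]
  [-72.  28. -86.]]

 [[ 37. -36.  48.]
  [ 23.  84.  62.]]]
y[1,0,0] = 37.0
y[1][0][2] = 48.0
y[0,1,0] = -72.0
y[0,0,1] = -68.0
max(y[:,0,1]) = -36.0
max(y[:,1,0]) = 23.0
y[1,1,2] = 62.0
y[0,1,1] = 28.0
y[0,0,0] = -84.0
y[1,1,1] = 84.0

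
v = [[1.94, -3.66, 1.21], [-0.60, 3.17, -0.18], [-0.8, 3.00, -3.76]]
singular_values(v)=[6.8, 2.45, 0.81]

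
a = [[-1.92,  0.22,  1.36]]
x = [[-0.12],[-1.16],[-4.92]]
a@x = [[-6.72]]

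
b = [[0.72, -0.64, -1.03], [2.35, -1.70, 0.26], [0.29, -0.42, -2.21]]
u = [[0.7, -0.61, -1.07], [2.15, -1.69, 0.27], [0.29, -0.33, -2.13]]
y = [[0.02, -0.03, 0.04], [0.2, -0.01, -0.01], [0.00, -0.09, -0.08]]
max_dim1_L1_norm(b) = 4.31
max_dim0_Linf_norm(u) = 2.15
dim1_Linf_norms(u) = [1.07, 2.15, 2.13]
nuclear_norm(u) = 5.31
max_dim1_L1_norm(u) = 4.11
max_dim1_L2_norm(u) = 2.75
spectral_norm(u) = 2.99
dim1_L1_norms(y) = [0.09, 0.22, 0.17]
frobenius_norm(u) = 3.78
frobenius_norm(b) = 3.95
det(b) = -0.08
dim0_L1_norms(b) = [3.36, 2.76, 3.5]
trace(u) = -3.12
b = u + y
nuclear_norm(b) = 5.54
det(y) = -0.00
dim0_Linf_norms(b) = [2.35, 1.7, 2.21]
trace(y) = -0.07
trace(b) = -3.19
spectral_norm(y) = 0.20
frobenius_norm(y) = 0.24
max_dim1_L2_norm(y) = 0.2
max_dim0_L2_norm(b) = 2.47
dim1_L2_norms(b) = [1.41, 2.91, 2.27]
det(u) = -0.02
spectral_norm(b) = 3.16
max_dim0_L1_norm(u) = 3.47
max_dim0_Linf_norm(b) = 2.35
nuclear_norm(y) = 0.37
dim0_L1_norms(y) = [0.22, 0.13, 0.13]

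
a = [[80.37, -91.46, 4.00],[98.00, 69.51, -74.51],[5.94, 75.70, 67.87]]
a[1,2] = -74.51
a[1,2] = -74.51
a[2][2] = 67.87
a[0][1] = -91.46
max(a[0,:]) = 80.37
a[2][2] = 67.87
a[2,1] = 75.7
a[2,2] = 67.87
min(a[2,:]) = 5.94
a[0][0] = 80.37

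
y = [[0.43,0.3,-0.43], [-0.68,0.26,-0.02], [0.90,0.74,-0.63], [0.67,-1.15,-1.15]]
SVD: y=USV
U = [[-0.24,0.36,-0.19], [0.26,-0.04,-0.96], [-0.38,0.8,-0.09], [-0.85,-0.47,-0.21]]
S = [1.91, 1.37, 0.54]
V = [[-0.63, 0.36, 0.69], [0.43, 0.9, -0.09], [0.65, -0.24, 0.72]]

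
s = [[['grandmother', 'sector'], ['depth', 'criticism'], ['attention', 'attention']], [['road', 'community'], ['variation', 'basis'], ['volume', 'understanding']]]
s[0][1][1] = 'criticism'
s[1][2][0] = 'volume'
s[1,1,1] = 'basis'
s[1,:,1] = ['community', 'basis', 'understanding']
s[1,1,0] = 'variation'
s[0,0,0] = 'grandmother'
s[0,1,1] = 'criticism'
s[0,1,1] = 'criticism'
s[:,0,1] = ['sector', 'community']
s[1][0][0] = 'road'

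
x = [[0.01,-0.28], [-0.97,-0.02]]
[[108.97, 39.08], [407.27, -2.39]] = x@[[-411.54, 5.34], [-403.89, -139.39]]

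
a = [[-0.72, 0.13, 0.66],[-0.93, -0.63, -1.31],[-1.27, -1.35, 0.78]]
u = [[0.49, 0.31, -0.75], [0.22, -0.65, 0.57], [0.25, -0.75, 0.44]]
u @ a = [[0.31, 0.88, -0.67], [-0.28, -0.33, 1.44], [-0.04, -0.09, 1.49]]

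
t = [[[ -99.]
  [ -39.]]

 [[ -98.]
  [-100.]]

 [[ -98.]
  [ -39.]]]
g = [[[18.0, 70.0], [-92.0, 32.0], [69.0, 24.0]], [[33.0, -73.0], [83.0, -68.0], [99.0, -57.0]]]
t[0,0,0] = -99.0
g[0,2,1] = 24.0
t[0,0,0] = -99.0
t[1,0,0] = -98.0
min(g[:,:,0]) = -92.0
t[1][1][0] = -100.0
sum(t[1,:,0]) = -198.0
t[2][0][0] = -98.0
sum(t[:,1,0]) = -178.0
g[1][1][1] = -68.0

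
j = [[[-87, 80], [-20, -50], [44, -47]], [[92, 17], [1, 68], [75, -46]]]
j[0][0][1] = 80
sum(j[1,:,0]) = 168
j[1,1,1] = 68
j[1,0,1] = 17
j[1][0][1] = 17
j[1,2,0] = 75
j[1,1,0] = 1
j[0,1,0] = -20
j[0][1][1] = -50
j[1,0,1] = 17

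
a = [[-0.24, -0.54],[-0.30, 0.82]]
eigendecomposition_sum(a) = [[-0.34, -0.15],[-0.08, -0.04]] + [[0.1, -0.39], [-0.22, 0.86]]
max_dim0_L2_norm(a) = 0.98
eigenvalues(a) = [-0.38, 0.96]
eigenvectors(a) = [[-0.97, 0.41], [-0.24, -0.91]]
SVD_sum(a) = [[0.07, -0.5], [-0.12, 0.85]] + [[-0.31, -0.04], [-0.18, -0.03]]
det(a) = -0.36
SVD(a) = [[-0.51, 0.86], [0.86, 0.51]] @ diag([0.9900866990373728, 0.36239250597836425]) @ [[-0.14, 0.99], [-0.99, -0.14]]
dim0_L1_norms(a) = [0.54, 1.36]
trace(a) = 0.58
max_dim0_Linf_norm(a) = 0.82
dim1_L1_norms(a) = [0.78, 1.12]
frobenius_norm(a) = 1.05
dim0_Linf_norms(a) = [0.3, 0.82]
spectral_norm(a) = 0.99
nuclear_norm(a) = 1.35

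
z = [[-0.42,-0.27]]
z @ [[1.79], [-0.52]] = [[-0.61]]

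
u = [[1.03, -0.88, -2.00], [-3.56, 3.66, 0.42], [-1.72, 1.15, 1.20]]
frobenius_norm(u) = 6.15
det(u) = -3.50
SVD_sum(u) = [[1.27, -1.21, -0.45],  [-3.53, 3.37, 1.26],  [-1.59, 1.52, 0.57]] + [[-0.13,0.43,-1.53], [-0.07,0.24,-0.85], [0.06,-0.19,0.67]] + [[-0.11, -0.10, -0.02], [0.05, 0.04, 0.01], [-0.19, -0.18, -0.04]]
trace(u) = 5.89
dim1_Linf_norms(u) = [2.0, 3.66, 1.72]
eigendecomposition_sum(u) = [[1.38, -1.28, -0.80], [-3.32, 3.08, 1.92], [-1.50, 1.39, 0.87]] + [[-0.4, 0.04, -0.46], [-0.32, 0.03, -0.37], [-0.18, 0.02, -0.21]] + [[0.05, 0.36, -0.74], [0.08, 0.55, -1.14], [-0.04, -0.26, 0.54]]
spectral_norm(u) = 5.82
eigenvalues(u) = [5.33, -0.58, 1.14]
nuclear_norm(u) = 8.08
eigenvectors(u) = [[-0.35, 0.74, -0.51], [0.85, 0.59, -0.78], [0.38, 0.33, 0.37]]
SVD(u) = [[-0.31, -0.82, 0.49],[0.87, -0.45, -0.21],[0.39, 0.36, 0.85]] @ diag([5.822251889951168, 1.9514877739797907, 0.3080233724369903]) @ [[-0.7, 0.67, 0.25], [0.08, -0.27, 0.96], [-0.71, -0.69, -0.14]]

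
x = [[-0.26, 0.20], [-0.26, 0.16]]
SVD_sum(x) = [[-0.27,0.19], [-0.25,0.17]] + [[0.01,0.01], [-0.01,-0.01]]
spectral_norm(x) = 0.45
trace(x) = -0.10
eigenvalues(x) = [(-0.05+0.09j), (-0.05-0.09j)]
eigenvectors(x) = [[-0.61+0.26j,(-0.61-0.26j)], [(-0.75+0j),-0.75-0.00j]]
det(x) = 0.01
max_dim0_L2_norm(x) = 0.37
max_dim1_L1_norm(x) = 0.46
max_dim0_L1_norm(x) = 0.52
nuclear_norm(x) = 0.47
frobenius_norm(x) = 0.45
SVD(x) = [[-0.73, -0.68], [-0.68, 0.73]] @ diag([0.44750408027476074, 0.02324001156283213]) @ [[0.82, -0.57], [-0.57, -0.82]]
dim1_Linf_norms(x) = [0.26, 0.26]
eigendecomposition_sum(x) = [[(-0.13-0.01j),(0.1+0.06j)], [(-0.13-0.07j),0.08+0.10j]] + [[-0.13+0.01j, 0.10-0.06j],  [(-0.13+0.07j), (0.08-0.1j)]]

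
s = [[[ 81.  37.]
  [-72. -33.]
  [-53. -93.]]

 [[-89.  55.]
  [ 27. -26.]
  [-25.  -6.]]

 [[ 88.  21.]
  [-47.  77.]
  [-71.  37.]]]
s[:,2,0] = [-53.0, -25.0, -71.0]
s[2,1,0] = -47.0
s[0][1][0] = -72.0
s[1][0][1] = 55.0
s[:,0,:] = [[81.0, 37.0], [-89.0, 55.0], [88.0, 21.0]]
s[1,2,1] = -6.0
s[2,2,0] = -71.0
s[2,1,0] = -47.0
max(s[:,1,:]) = 77.0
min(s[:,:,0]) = -89.0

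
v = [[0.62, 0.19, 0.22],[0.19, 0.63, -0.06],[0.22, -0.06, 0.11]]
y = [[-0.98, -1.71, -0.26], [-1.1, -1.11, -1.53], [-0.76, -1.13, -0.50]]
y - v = [[-1.6, -1.90, -0.48], [-1.29, -1.74, -1.47], [-0.98, -1.07, -0.61]]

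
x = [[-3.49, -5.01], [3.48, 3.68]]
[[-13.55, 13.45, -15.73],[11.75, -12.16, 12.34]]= x @ [[1.96, -2.49, 0.86], [1.34, -0.95, 2.54]]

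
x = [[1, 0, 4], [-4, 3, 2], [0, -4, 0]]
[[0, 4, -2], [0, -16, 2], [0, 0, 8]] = x@ [[0, 4, -2], [0, 0, -2], [0, 0, 0]]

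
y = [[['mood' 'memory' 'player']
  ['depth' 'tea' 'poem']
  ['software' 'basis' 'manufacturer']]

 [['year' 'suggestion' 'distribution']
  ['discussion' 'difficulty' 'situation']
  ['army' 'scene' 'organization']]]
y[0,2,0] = 'software'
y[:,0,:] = [['mood', 'memory', 'player'], ['year', 'suggestion', 'distribution']]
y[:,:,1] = [['memory', 'tea', 'basis'], ['suggestion', 'difficulty', 'scene']]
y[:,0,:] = [['mood', 'memory', 'player'], ['year', 'suggestion', 'distribution']]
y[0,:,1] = ['memory', 'tea', 'basis']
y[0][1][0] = 'depth'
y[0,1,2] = 'poem'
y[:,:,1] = [['memory', 'tea', 'basis'], ['suggestion', 'difficulty', 'scene']]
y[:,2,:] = [['software', 'basis', 'manufacturer'], ['army', 'scene', 'organization']]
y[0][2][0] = 'software'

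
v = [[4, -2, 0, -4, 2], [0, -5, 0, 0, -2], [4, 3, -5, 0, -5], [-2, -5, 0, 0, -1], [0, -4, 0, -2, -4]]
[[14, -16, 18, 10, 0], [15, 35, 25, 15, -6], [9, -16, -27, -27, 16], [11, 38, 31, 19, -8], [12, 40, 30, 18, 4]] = v @[[2, -4, -3, -2, 0], [-3, -5, -5, -3, 2], [-2, 2, 0, 2, 0], [0, 0, -5, -3, -2], [0, -5, 0, 0, -2]]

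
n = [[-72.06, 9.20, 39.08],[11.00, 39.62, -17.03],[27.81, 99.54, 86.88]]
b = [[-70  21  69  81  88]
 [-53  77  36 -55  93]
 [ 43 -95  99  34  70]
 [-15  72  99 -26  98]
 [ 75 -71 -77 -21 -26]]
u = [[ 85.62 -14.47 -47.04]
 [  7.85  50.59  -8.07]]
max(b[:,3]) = 81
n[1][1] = 39.62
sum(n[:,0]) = -33.25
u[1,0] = 7.85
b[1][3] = -55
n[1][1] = 39.62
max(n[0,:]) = 39.08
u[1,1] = 50.59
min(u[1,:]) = -8.07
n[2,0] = 27.81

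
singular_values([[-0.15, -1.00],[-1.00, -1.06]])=[1.7, 0.49]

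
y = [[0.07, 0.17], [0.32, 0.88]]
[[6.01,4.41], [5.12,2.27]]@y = [[1.83,  4.90], [1.08,  2.87]]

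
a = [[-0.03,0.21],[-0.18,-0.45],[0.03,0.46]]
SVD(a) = [[0.29, 0.55], [-0.69, 0.69], [0.66, 0.47]] @ diag([0.6898773954440219, 0.1283323001249992]) @ [[0.2, 0.98], [-0.98, 0.20]]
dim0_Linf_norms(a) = [0.18, 0.46]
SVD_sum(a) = [[0.04,0.20],[-0.09,-0.47],[0.09,0.45]] + [[-0.07,0.01],  [-0.09,0.02],  [-0.06,0.01]]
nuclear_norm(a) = 0.82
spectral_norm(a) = 0.69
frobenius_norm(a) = 0.70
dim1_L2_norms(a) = [0.21, 0.48, 0.46]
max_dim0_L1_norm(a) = 1.12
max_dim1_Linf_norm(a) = 0.46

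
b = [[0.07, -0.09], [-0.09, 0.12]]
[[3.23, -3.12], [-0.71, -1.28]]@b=[[0.51, -0.67], [0.07, -0.09]]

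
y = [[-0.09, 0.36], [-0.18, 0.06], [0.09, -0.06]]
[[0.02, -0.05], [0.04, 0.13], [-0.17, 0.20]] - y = [[0.11, -0.41], [0.22, 0.07], [-0.26, 0.26]]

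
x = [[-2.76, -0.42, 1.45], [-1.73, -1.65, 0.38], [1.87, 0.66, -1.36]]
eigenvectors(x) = [[0.66,0.52,-0.35], [0.52,-0.53,0.93], [-0.54,0.67,-0.14]]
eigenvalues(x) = [-4.27, -0.44, -1.05]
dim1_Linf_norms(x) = [2.76, 1.73, 1.87]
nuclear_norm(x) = 6.07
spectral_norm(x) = 4.45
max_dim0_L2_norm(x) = 3.76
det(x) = -1.99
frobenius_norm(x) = 4.64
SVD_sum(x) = [[-2.60, -1.0, 1.33],[-1.82, -0.70, 0.93],[2.0, 0.77, -1.02]] + [[-0.06,0.51,0.27], [0.11,-0.97,-0.52], [0.02,-0.21,-0.11]] + [[-0.1,0.07,-0.15], [-0.02,0.01,-0.03], [-0.15,0.1,-0.22]]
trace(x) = -5.77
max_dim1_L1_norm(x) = 4.63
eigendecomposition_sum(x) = [[-2.56,-0.76,1.37], [-1.99,-0.59,1.07], [2.10,0.62,-1.12]] + [[-0.16,  -0.11,  -0.3], [0.17,  0.11,  0.31], [-0.21,  -0.14,  -0.39]] + [[-0.04, 0.44, 0.38], [0.1, -1.17, -1.0], [-0.02, 0.18, 0.15]]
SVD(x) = [[-0.69, 0.46, 0.56], [-0.48, -0.87, 0.11], [0.53, -0.19, 0.82]] @ diag([4.450335910466116, 1.2681422410836518, 0.3531650328034432]) @ [[0.84, 0.32, -0.43], [-0.10, 0.88, 0.47], [-0.53, 0.35, -0.77]]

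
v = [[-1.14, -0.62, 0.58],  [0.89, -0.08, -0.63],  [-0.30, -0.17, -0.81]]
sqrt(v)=[[(-0.44-0.05j), (-0.86-0.07j), 0.78-0.18j],[1.25+0.20j, 1.06+0.30j, -0.78+0.73j],[(-0.39+0.19j), -0.20+0.29j, (0.11+0.71j)]]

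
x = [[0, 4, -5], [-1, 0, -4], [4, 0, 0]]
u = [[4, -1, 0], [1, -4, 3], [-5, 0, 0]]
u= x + [[4, -5, 5], [2, -4, 7], [-9, 0, 0]]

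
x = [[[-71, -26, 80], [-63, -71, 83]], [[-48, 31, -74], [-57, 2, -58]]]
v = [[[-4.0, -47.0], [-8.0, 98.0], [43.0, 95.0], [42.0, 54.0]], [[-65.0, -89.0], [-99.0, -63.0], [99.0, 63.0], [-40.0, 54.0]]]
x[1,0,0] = -48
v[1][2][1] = 63.0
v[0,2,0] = 43.0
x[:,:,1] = [[-26, -71], [31, 2]]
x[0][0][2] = 80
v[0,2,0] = 43.0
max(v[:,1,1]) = 98.0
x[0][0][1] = -26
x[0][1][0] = -63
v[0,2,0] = 43.0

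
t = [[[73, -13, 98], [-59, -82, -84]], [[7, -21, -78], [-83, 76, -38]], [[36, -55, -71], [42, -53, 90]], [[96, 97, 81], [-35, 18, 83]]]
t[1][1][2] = -38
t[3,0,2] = 81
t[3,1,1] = 18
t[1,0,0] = 7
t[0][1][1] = -82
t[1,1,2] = -38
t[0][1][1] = -82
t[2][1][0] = 42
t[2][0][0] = 36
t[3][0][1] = 97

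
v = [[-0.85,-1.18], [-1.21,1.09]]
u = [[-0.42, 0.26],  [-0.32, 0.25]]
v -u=[[-0.43, -1.44], [-0.89, 0.84]]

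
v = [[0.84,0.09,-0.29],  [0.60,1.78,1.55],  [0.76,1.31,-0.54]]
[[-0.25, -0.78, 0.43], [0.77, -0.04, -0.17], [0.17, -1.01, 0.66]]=v @ [[-0.28, -0.76, 0.36],  [0.37, -0.15, 0.13],  [0.18, 0.44, -0.4]]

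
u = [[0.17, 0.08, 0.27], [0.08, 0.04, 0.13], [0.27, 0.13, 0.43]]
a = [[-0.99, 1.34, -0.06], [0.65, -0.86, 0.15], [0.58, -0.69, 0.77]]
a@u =[[-0.08, -0.03, -0.12], [0.08, 0.04, 0.13], [0.25, 0.12, 0.40]]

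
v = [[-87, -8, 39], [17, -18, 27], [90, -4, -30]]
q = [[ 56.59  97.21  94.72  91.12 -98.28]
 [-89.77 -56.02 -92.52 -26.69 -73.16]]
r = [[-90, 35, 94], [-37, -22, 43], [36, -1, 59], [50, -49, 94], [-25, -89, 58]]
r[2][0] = 36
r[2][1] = -1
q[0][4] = -98.28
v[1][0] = 17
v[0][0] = -87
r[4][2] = 58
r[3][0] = 50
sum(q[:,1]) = 41.18999999999999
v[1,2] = 27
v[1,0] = 17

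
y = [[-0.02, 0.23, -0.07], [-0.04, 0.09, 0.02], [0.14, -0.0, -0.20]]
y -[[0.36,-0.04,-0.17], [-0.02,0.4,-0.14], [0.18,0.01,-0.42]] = [[-0.38, 0.27, 0.1],[-0.02, -0.31, 0.16],[-0.04, -0.01, 0.22]]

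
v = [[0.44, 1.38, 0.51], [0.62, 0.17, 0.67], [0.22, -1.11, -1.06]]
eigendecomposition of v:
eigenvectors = [[(-0.87+0j), -0.20+0.31j, (-0.2-0.31j)], [-0.47+0.00j, (-0.25-0.35j), (-0.25+0.35j)], [0.15+0.00j, (0.83+0j), 0.83-0.00j]]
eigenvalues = [(1.1+0j), (-0.77+0.55j), (-0.77-0.55j)]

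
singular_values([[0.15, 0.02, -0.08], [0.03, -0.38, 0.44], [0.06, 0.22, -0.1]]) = [0.63, 0.16, 0.1]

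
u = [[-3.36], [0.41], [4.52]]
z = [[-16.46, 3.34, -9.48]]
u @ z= [[55.31, -11.22, 31.85], [-6.75, 1.37, -3.89], [-74.40, 15.1, -42.85]]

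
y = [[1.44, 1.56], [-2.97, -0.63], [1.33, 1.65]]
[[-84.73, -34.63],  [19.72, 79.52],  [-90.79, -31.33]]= y@[[6.07, -27.44],  [-59.92, 3.13]]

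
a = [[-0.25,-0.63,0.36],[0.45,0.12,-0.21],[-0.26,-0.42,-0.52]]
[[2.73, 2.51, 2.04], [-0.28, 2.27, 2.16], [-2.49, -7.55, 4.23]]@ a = [[-0.08, -2.28, -0.61], [0.53, -0.46, -1.7], [-3.87, -1.11, -1.51]]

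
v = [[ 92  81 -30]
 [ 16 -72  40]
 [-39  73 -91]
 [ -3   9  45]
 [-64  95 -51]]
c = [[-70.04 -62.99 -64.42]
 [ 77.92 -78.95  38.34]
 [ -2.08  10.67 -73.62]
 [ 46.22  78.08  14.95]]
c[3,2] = 14.95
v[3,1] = 9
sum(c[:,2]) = -84.75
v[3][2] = 45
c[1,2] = 38.34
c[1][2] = 38.34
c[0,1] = -62.99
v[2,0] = -39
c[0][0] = -70.04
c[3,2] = 14.95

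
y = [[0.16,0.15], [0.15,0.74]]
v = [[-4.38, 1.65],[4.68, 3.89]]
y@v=[[0.0, 0.85], [2.81, 3.13]]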